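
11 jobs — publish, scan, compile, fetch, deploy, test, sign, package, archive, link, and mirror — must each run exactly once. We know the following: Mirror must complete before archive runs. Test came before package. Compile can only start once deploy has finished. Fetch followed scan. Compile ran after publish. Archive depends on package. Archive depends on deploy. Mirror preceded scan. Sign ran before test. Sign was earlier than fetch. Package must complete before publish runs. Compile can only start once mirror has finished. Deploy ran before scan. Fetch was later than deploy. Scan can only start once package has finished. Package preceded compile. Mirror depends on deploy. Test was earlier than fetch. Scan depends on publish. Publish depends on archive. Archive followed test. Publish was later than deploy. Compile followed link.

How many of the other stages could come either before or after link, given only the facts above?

9

Forced after link: compile.
That leaves archive, deploy, fetch, mirror, package, publish, scan, sign, and test with no forced order relative to link — 9.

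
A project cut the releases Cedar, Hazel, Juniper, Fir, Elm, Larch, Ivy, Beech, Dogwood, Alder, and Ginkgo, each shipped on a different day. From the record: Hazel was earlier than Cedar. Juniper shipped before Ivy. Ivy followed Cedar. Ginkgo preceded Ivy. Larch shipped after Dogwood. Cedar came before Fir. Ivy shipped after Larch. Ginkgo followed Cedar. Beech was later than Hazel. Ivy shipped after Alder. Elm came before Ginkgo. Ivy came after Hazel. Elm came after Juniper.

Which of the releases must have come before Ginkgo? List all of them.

Cedar, Elm, Hazel, Juniper

Directly stated before Ginkgo: Cedar and Elm.
Hazel reaches Ginkgo via Hazel → Cedar → Ginkgo.
Juniper reaches Ginkgo via Juniper → Elm → Ginkgo.
No chain forces Ivy (or any of the others) ahead of Ginkgo.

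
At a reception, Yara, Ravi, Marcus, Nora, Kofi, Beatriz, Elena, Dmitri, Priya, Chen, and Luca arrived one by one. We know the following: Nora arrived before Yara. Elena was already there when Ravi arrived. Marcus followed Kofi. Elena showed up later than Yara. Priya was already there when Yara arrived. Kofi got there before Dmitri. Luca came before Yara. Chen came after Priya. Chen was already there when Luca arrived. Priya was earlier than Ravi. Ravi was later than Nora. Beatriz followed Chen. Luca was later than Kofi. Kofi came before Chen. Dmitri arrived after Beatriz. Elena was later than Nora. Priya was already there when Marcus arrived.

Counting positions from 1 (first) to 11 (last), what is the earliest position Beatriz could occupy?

4

Chen, Kofi, and Priya must all come before Beatriz — 3 forced predecessors.
Nothing else is forced ahead of Beatriz, so their earliest slot is position 3 + 1 = 4.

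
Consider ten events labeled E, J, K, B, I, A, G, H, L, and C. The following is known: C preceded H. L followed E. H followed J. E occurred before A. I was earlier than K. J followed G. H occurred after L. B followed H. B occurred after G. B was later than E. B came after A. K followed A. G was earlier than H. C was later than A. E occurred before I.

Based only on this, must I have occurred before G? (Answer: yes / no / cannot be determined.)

No chain of stated constraints runs from I to G, and none runs from G to I either.
So the relative order of I and G is not fixed by the given facts.

cannot be determined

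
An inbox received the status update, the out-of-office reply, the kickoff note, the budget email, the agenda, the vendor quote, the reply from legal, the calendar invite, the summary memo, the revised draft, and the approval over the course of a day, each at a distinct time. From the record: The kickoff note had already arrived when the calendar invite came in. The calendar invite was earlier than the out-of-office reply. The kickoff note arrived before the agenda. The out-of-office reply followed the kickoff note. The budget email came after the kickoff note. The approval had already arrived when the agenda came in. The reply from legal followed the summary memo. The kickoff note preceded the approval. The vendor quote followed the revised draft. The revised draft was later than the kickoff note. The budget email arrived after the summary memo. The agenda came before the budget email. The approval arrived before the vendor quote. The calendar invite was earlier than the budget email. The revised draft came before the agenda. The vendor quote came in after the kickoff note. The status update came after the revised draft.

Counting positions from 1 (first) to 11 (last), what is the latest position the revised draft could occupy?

7

The revised draft must come before the agenda, the budget email, the status update, and the vendor quote — 4 messages forced after it.
Everything else can be placed before the revised draft in some valid order, so the revised draft can sit as late as position 11 − 4 = 7.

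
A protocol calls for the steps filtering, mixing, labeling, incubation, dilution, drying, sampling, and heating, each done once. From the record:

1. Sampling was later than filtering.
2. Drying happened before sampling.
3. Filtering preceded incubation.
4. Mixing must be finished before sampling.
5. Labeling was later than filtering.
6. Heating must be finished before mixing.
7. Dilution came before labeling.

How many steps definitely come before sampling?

4

Directly stated before sampling: drying, filtering, and mixing.
Heating reaches sampling via heating → mixing → sampling.
No chain forces labeling (or any of the others) ahead of sampling.
That's drying, filtering, heating, and mixing — 4 in all.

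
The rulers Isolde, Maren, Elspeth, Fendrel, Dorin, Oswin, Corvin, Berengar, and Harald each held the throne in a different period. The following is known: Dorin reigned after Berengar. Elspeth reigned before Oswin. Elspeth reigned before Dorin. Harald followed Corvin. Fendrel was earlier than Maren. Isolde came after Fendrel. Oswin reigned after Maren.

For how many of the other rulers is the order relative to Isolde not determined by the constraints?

7

Forced before Isolde: Fendrel.
That leaves Berengar, Corvin, Dorin, Elspeth, Harald, Maren, and Oswin with no forced order relative to Isolde — 7.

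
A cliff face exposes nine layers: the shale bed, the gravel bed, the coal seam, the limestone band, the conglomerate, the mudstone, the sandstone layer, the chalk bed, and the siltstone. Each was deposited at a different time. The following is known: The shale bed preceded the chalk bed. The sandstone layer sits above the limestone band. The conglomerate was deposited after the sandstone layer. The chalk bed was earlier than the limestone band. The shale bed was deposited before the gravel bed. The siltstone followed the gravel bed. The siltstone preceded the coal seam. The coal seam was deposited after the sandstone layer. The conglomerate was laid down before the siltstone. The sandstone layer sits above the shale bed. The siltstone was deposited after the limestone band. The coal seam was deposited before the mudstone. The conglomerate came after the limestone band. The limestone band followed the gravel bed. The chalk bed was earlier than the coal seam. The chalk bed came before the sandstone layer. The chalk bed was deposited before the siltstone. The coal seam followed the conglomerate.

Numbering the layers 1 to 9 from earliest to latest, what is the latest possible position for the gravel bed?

The gravel bed must come before the coal seam, the conglomerate, the limestone band, the mudstone, the sandstone layer, and the siltstone — 6 layers forced after it.
Everything else can be placed before the gravel bed in some valid order, so the gravel bed can sit as late as position 9 − 6 = 3.

3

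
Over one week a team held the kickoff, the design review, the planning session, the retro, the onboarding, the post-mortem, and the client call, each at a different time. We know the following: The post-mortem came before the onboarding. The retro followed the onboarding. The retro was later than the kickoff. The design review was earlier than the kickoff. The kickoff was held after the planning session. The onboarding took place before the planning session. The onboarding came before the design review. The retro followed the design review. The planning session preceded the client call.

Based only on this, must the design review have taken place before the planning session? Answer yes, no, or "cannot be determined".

No chain of stated constraints runs from the design review to the planning session, and none runs from the planning session to the design review either.
So the relative order of the design review and the planning session is not fixed by the given facts.

cannot be determined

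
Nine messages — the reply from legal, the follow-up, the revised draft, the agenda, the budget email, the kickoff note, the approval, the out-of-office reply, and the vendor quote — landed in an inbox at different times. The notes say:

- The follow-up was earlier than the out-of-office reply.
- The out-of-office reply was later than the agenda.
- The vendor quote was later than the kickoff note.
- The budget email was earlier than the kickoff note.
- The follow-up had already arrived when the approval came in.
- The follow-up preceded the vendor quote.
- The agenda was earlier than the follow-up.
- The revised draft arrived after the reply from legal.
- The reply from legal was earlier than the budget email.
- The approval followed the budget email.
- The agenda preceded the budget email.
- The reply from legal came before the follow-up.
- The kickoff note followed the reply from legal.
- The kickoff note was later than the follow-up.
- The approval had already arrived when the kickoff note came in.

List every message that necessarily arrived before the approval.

Directly stated before the approval: the budget email and the follow-up.
The agenda reaches the approval via the agenda → the budget email → the approval.
The reply from legal reaches the approval via the reply from legal → the budget email → the approval.

the agenda, the budget email, the follow-up, the reply from legal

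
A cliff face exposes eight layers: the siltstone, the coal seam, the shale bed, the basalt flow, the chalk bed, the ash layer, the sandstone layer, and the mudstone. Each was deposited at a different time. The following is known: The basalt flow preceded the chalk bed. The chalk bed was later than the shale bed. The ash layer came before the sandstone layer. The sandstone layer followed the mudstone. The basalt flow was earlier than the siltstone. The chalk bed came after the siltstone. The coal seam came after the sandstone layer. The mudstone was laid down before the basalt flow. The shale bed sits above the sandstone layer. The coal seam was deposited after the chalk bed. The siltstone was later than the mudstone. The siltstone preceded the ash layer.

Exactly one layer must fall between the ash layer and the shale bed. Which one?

the sandstone layer

Tracing the constraints gives the ash layer → the sandstone layer → the shale bed, so the sandstone layer sits after the ash layer and before the shale bed.
No other layer is forced both after the ash layer and before the shale bed.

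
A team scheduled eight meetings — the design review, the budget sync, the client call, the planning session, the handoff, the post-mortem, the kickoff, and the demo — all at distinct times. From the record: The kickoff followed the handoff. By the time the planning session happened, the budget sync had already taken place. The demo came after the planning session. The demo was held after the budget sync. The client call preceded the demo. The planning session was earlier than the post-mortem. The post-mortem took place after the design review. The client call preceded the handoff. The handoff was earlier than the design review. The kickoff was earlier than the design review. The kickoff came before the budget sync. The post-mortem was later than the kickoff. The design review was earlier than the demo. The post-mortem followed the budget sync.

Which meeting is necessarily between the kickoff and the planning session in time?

Tracing the constraints gives the kickoff → the budget sync → the planning session, so the budget sync sits after the kickoff and before the planning session.
No other meeting is forced both after the kickoff and before the planning session.

the budget sync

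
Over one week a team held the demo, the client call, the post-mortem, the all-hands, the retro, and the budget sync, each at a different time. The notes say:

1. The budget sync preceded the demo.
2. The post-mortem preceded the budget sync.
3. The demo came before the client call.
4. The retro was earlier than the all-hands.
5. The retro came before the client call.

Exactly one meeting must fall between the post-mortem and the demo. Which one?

Tracing the constraints gives the post-mortem → the budget sync → the demo, so the budget sync sits after the post-mortem and before the demo.
No other meeting is forced both after the post-mortem and before the demo.

the budget sync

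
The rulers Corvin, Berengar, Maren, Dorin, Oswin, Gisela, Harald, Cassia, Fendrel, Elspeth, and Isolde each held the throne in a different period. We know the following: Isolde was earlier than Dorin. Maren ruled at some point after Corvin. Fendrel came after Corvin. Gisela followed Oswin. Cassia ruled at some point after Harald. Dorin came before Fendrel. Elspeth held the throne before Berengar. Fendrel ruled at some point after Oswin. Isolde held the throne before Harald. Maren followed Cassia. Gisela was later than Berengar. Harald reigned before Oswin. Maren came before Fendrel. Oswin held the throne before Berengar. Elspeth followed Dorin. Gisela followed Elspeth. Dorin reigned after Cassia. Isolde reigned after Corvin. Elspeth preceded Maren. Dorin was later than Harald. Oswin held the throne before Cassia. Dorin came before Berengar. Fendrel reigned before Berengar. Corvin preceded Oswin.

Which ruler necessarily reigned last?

Gisela

Every other ruler has a chain of constraints placing them before Gisela, so Gisela is last.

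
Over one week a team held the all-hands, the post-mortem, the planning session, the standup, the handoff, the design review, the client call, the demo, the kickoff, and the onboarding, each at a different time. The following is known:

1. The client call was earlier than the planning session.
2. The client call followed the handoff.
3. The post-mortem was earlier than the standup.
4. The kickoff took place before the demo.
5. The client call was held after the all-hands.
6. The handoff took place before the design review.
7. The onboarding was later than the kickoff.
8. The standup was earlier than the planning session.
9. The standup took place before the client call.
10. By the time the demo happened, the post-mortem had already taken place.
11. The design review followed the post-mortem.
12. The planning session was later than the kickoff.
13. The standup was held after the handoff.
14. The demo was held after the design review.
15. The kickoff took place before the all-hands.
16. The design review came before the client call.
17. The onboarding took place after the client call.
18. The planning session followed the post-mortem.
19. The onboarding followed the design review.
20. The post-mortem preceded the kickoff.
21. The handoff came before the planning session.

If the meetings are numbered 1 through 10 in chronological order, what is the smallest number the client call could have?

7

The all-hands, the design review, the handoff, the kickoff, the post-mortem, and the standup must all come before the client call — 6 forced predecessors.
Nothing else is forced ahead of the client call, so its earliest slot is position 6 + 1 = 7.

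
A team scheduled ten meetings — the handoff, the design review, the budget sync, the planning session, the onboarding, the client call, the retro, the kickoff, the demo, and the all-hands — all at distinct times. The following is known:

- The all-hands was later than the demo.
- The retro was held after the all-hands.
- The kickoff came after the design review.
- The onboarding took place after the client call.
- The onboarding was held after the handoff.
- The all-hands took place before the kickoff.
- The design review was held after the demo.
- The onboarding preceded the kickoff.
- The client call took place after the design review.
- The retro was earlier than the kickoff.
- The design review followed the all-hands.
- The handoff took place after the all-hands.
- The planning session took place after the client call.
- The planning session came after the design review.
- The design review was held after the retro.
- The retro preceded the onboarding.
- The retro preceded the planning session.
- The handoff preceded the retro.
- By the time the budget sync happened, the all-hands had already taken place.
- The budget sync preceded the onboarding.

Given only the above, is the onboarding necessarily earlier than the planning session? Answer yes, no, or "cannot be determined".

No chain of stated constraints runs from the onboarding to the planning session, and none runs from the planning session to the onboarding either.
So the relative order of the onboarding and the planning session is not fixed by the given facts.

cannot be determined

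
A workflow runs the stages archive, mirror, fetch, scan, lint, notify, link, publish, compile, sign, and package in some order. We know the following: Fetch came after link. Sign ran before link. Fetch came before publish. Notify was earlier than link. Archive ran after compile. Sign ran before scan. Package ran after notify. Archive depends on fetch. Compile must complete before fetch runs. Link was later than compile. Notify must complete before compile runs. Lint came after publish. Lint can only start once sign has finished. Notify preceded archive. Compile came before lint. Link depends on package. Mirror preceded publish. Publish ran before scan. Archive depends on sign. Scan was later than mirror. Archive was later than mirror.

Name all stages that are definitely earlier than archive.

compile, fetch, link, mirror, notify, package, sign

Directly stated before archive: compile, fetch, mirror, notify, and sign.
Link reaches archive via link → fetch → archive.
Package reaches archive via package → link → fetch → archive.
No chain forces lint (or any of the others) ahead of archive.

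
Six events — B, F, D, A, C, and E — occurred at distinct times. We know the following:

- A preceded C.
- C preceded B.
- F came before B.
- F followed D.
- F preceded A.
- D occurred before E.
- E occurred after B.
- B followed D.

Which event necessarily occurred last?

E

Every other event has a chain of constraints placing it before E, so E is last.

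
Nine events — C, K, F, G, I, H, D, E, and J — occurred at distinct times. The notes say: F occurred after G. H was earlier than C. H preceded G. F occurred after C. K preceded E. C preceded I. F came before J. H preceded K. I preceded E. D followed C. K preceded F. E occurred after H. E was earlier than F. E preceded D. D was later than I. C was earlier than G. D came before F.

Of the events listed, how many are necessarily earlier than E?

4

Directly stated before E: H, I, and K.
C reaches E via C → I → E.
No chain forces J (or any of the others) ahead of E.
That's C, H, I, and K — 4 in all.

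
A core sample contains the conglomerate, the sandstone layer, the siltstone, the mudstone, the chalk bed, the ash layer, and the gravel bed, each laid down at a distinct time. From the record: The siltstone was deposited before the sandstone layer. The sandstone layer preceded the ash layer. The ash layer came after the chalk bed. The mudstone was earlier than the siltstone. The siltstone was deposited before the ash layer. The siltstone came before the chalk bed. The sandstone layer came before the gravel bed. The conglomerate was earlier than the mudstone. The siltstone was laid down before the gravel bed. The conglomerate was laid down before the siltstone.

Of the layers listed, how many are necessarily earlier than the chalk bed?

Directly stated before the chalk bed: the siltstone.
The conglomerate reaches the chalk bed via the conglomerate → the siltstone → the chalk bed.
The mudstone reaches the chalk bed via the mudstone → the siltstone → the chalk bed.
That's the conglomerate, the mudstone, and the siltstone — 3 in all.

3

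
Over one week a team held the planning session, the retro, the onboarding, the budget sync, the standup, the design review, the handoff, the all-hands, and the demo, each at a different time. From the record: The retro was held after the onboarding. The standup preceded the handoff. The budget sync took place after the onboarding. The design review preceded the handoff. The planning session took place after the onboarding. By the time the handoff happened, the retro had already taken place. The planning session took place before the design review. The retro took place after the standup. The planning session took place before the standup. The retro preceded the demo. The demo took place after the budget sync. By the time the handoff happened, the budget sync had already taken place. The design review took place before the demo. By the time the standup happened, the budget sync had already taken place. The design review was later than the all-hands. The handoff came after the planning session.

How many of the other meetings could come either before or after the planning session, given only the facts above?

Forced before the planning session: the onboarding; forced after the planning session: the demo, the design review, the handoff, the retro, and the standup.
That leaves the all-hands and the budget sync with no forced order relative to the planning session — 2.

2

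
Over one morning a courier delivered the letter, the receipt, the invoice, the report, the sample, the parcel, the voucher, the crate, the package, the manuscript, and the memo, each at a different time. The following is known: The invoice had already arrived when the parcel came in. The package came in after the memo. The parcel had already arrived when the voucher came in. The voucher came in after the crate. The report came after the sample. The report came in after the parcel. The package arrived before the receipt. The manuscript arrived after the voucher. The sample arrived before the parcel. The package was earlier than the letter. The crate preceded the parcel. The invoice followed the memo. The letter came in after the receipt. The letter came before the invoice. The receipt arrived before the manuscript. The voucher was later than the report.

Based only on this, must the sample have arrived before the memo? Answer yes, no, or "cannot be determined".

cannot be determined

No chain of stated constraints runs from the sample to the memo, and none runs from the memo to the sample either.
So the relative order of the sample and the memo is not fixed by the given facts.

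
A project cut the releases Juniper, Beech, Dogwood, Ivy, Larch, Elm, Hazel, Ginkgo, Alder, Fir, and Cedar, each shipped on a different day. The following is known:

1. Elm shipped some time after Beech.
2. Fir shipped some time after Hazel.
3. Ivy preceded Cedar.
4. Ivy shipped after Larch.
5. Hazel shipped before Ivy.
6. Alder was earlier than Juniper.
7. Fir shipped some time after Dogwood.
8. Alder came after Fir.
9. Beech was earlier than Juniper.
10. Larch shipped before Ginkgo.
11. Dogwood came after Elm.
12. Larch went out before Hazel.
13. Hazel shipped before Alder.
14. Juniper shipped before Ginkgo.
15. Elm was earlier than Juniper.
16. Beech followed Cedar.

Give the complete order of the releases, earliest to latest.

Larch, Hazel, Ivy, Cedar, Beech, Elm, Dogwood, Fir, Alder, Juniper, Ginkgo

The constraints fix every adjacent pair, so only one ordering works:
Larch → Hazel → Ivy → Cedar → Beech → Elm → Dogwood → Fir → Alder → Juniper → Ginkgo.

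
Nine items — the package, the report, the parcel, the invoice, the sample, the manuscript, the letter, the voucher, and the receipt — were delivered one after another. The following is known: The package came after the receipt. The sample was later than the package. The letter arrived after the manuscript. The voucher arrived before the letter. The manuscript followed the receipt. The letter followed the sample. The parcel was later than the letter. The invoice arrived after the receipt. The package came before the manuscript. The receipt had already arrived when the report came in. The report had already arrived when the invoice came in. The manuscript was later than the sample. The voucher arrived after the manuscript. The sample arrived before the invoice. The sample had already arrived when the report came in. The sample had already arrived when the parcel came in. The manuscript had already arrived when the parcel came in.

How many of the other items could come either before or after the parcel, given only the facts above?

Forced before the parcel: the letter, the manuscript, the package, the receipt, the sample, and the voucher.
That leaves the invoice and the report with no forced order relative to the parcel — 2.

2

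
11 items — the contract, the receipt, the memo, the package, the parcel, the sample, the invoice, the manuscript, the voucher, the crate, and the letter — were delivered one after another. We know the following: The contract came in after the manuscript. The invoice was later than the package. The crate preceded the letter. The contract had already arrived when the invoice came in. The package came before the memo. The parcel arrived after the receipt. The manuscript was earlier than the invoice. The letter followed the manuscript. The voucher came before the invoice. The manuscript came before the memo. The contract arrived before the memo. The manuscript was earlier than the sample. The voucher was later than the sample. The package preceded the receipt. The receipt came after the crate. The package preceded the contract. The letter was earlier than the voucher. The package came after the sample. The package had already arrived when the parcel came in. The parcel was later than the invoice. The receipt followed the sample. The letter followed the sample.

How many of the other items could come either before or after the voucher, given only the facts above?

4

Forced before the voucher: the crate, the letter, the manuscript, and the sample; forced after the voucher: the invoice and the parcel.
That leaves the contract, the memo, the package, and the receipt with no forced order relative to the voucher — 4.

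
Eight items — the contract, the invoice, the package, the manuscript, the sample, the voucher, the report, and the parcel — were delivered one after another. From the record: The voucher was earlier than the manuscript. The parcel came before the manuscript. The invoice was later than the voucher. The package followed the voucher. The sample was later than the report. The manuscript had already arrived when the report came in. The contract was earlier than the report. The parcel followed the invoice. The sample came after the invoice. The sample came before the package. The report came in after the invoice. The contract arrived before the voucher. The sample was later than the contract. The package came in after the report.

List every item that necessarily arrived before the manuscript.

the contract, the invoice, the parcel, the voucher

Directly stated before the manuscript: the parcel and the voucher.
The contract reaches the manuscript via the contract → the voucher → the manuscript.
The invoice reaches the manuscript via the invoice → the parcel → the manuscript.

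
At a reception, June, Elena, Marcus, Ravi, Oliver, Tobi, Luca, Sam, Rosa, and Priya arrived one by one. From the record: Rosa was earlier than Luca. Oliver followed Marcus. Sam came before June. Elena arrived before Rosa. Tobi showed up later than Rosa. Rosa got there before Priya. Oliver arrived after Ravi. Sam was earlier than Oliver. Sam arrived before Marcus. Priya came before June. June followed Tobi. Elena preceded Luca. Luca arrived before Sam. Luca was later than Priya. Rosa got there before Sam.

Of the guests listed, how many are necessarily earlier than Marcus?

Directly stated before Marcus: Sam.
Elena reaches Marcus via Elena → Luca → Sam → Marcus.
Luca reaches Marcus via Luca → Sam → Marcus.
Priya reaches Marcus via Priya → Luca → Sam → Marcus.
Likewise Rosa reaches Marcus by chaining the stated constraints.
That's Elena, Luca, Priya, Rosa, and Sam — 5 in all.

5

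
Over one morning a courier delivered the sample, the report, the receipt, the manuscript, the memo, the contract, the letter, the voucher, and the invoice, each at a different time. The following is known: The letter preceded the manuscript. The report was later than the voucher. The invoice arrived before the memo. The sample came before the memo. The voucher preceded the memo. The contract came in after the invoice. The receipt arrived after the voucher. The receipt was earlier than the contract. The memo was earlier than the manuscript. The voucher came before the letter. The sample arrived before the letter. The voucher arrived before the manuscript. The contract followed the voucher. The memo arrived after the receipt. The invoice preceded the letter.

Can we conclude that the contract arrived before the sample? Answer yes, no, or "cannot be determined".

No chain of stated constraints runs from the contract to the sample, and none runs from the sample to the contract either.
So the relative order of the contract and the sample is not fixed by the given facts.

cannot be determined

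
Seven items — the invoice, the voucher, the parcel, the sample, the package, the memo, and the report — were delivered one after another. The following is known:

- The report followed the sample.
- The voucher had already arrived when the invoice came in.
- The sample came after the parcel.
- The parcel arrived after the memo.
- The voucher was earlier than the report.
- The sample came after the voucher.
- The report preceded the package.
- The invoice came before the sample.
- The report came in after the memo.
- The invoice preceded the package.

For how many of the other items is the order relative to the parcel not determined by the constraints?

2

Forced before the parcel: the memo; forced after the parcel: the package, the report, and the sample.
That leaves the invoice and the voucher with no forced order relative to the parcel — 2.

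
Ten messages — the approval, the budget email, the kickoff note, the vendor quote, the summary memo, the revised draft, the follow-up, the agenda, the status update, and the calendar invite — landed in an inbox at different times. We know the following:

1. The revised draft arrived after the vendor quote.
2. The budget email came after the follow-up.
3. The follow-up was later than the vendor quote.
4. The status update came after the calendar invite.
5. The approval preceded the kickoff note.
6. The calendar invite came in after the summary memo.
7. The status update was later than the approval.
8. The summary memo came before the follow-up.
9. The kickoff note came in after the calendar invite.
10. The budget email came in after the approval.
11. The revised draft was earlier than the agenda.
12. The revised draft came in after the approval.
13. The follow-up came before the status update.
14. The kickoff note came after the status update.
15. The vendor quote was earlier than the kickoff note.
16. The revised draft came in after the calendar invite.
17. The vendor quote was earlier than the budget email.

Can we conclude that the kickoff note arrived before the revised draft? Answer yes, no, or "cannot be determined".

cannot be determined

No chain of stated constraints runs from the kickoff note to the revised draft, and none runs from the revised draft to the kickoff note either.
So the relative order of the kickoff note and the revised draft is not fixed by the given facts.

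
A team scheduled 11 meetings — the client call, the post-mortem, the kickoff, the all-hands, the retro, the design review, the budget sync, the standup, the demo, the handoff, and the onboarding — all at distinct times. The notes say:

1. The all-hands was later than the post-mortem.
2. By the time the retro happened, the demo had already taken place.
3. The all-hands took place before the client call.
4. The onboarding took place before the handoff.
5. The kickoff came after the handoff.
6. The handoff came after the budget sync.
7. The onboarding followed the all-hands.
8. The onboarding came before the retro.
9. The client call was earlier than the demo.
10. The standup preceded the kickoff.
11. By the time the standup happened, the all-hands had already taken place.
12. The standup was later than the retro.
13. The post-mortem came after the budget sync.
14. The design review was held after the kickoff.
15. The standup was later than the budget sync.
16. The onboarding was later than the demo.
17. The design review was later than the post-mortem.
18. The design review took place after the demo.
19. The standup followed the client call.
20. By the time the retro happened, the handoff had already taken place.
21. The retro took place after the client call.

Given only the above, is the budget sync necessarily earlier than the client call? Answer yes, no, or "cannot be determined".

Chain the constraints: the budget sync → the post-mortem → the all-hands → the client call. Each link is directly stated, so the budget sync comes before the client call.

yes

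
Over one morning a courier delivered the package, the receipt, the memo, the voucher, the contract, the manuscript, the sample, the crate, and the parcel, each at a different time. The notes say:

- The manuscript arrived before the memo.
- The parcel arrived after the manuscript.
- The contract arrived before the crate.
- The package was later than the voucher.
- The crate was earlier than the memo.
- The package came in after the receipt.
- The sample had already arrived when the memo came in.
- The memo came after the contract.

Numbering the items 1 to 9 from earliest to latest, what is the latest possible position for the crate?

8

The crate must come before the memo — 1 item forced after it.
Everything else can be placed before the crate in some valid order, so the crate can sit as late as position 9 − 1 = 8.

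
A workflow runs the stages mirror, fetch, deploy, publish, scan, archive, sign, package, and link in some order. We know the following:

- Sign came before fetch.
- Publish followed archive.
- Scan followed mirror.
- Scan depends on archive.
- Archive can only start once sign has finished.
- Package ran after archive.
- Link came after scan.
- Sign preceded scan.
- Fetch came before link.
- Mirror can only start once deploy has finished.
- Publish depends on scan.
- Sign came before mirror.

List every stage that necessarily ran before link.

archive, deploy, fetch, mirror, scan, sign

Directly stated before link: fetch and scan.
Archive reaches link via archive → scan → link.
Deploy reaches link via deploy → mirror → scan → link.
Mirror reaches link via mirror → scan → link.
Likewise sign reaches link by chaining the stated constraints.
No chain forces package (or any of the others) ahead of link.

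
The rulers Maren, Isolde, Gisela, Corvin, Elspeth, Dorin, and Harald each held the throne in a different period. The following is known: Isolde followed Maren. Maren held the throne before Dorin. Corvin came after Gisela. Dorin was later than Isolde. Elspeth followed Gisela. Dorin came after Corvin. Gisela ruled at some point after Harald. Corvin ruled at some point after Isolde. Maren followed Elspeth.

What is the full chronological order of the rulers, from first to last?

The constraints fix every adjacent pair, so only one ordering works:
Harald → Gisela → Elspeth → Maren → Isolde → Corvin → Dorin.

Harald, Gisela, Elspeth, Maren, Isolde, Corvin, Dorin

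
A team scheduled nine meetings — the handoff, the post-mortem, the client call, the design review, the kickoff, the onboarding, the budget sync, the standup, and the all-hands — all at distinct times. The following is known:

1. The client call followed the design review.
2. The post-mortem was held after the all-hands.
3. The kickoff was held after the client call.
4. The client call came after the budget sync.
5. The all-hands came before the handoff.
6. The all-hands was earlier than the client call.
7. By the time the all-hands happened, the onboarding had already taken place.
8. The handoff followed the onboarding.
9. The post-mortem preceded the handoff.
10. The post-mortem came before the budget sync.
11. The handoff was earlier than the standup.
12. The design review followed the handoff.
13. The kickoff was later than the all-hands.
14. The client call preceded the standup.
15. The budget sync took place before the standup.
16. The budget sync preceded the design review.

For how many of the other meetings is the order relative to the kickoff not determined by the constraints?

Forced before the kickoff: the all-hands, the budget sync, the client call, the design review, the handoff, the onboarding, and the post-mortem.
That leaves the standup with no forced order relative to the kickoff — 1.

1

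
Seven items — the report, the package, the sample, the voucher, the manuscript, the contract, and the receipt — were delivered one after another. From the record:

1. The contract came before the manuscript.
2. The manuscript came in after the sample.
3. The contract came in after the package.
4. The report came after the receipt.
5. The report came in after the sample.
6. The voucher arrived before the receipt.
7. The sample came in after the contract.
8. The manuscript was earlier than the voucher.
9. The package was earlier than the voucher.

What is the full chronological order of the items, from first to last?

the package, the contract, the sample, the manuscript, the voucher, the receipt, the report

The constraints fix every adjacent pair, so only one ordering works:
the package → the contract → the sample → the manuscript → the voucher → the receipt → the report.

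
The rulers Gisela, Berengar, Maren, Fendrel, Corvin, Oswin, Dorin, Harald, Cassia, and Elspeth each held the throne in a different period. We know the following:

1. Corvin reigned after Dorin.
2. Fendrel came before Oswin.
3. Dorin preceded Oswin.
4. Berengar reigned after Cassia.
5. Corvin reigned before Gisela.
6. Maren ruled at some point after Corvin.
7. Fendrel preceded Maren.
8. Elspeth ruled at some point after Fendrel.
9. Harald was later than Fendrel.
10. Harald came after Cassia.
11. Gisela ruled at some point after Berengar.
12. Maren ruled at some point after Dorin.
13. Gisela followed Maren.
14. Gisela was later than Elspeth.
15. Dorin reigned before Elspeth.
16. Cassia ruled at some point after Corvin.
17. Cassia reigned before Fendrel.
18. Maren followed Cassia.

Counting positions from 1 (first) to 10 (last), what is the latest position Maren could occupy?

9

Maren must come before Gisela — 1 ruler forced after them.
Everything else can be placed before Maren in some valid order, so Maren can sit as late as position 10 − 1 = 9.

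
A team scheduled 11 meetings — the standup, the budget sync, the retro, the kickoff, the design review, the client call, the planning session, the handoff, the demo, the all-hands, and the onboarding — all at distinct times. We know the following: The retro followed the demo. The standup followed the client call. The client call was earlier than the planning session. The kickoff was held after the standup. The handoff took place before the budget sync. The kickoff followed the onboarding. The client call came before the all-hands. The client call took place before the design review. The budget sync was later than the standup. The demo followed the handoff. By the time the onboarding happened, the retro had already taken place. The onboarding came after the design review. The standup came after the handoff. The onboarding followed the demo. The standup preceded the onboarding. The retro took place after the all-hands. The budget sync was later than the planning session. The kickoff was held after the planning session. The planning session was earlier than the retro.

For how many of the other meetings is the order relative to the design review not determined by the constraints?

Forced before the design review: the client call; forced after the design review: the kickoff and the onboarding.
That leaves the all-hands, the budget sync, the demo, the handoff, the planning session, the retro, and the standup with no forced order relative to the design review — 7.

7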